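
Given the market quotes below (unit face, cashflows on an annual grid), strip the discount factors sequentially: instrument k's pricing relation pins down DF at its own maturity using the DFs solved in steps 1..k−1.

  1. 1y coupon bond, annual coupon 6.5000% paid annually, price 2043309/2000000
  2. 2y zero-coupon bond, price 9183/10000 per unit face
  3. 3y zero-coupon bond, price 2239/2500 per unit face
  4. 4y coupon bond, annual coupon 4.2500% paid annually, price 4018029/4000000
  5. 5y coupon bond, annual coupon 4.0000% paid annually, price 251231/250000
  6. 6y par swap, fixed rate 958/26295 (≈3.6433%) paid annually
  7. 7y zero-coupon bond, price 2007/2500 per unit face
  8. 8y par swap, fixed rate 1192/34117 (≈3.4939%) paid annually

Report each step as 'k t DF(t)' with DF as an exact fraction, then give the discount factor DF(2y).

step 1 [1y] bond c/1=13/200: DF=(2043309/2000000 − 13/200·(0))/(1+13/200) = 9593/10000 ≈ 0.959300
step 2 [2y] zero: DF = P = 9183/10000 ≈ 0.918300
step 3 [3y] zero: DF = P = 2239/2500 ≈ 0.895600
step 4 [4y] bond c/1=17/400: DF=(4018029/4000000 − 17/400·(0.959300+0.918300+0.895600))/(1+17/400) = 1701/2000 ≈ 0.850500
step 5 [5y] bond c/1=1/25: DF=(251231/250000 − 1/25·(0.959300+0.918300+0.895600+0.850500))/(1+1/25) = 8269/10000 ≈ 0.826900
step 6 [6y] swap r/1=958/26295: DF=(1 − 958/26295·(0.959300+0.918300+0.895600+0.850500+0.826900))/(1+958/26295) = 2021/2500 ≈ 0.808400
step 7 [7y] zero: DF = P = 2007/2500 ≈ 0.802800
step 8 [8y] swap r/1=1192/34117: DF=(1 − 1192/34117·(0.959300+0.918300+0.895600+0.850500+0.826900+0.808400+0.802800))/(1+1192/34117) = 476/625 ≈ 0.761600

1 1 9593/10000
2 2 9183/10000
3 3 2239/2500
4 4 1701/2000
5 5 8269/10000
6 6 2021/2500
7 7 2007/2500
8 8 476/625
DF(2y) = 9183/10000 ≈ 0.918300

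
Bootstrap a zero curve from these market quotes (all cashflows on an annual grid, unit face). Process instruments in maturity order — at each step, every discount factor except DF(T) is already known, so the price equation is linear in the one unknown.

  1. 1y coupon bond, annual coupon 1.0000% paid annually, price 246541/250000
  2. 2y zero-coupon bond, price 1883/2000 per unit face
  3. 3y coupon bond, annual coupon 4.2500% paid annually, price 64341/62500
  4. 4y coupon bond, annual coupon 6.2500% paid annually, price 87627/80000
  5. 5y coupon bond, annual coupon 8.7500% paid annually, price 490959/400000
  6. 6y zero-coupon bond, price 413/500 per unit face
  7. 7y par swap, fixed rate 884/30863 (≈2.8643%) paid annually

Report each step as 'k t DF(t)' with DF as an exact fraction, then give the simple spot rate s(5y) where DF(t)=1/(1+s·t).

step 1 [1y] bond c/1=1/100: DF=(246541/250000 − 1/100·(0))/(1+1/100) = 2441/2500 ≈ 0.976400
step 2 [2y] zero: DF = P = 1883/2000 ≈ 0.941500
step 3 [3y] bond c/1=17/400: DF=(64341/62500 − 17/400·(0.976400+0.941500))/(1+17/400) = 9093/10000 ≈ 0.909300
step 4 [4y] bond c/1=1/16: DF=(87627/80000 − 1/16·(0.976400+0.941500+0.909300))/(1+1/16) = 4323/5000 ≈ 0.864600
step 5 [5y] bond c/1=7/80: DF=(490959/400000 − 7/80·(0.976400+0.941500+0.909300+0.864600))/(1+7/80) = 2079/2500 ≈ 0.831600
step 6 [6y] zero: DF = P = 413/500 ≈ 0.826000
step 7 [7y] swap r/1=884/30863: DF=(1 − 884/30863·(0.976400+0.941500+0.909300+0.864600+0.831600+0.826000))/(1+884/30863) = 1029/1250 ≈ 0.823200

1 1 2441/2500
2 2 1883/2000
3 3 9093/10000
4 4 4323/5000
5 5 2079/2500
6 6 413/500
7 7 1029/1250
s(5y) = (1/(2079/2500) − 1)/(5) = 421/10395 ≈ 4.0500%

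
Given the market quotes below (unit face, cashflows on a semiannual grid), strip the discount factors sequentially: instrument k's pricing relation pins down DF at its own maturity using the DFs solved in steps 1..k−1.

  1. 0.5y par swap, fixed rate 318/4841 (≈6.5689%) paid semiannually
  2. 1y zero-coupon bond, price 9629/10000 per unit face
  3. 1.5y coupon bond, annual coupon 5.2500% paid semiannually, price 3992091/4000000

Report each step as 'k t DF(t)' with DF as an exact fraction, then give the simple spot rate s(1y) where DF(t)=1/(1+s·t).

1 1/2 4841/5000
2 1 9629/10000
3 3/2 9231/10000
s(1y) = (1/(9629/10000) − 1)/(1) = 371/9629 ≈ 3.8529%

step 1 [0.5y] swap r/2=159/4841: DF=(1 − 159/4841·(0))/(1+159/4841) = 4841/5000 ≈ 0.968200
step 2 [1y] zero: DF = P = 9629/10000 ≈ 0.962900
step 3 [1.5y] bond c/2=21/800: DF=(3992091/4000000 − 21/800·(0.968200+0.962900))/(1+21/800) = 9231/10000 ≈ 0.923100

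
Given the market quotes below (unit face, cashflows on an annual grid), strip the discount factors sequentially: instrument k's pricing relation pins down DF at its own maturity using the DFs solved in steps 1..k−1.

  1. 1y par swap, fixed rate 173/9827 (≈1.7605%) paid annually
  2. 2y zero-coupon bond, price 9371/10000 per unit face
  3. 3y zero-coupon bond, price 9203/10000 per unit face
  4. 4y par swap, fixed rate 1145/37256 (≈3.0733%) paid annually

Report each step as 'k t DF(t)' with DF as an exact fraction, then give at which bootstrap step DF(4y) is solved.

1 1 9827/10000
2 2 9371/10000
3 3 9203/10000
4 4 1771/2000
DF(4y) is solved at step 4

step 1 [1y] swap r/1=173/9827: DF=(1 − 173/9827·(0))/(1+173/9827) = 9827/10000 ≈ 0.982700
step 2 [2y] zero: DF = P = 9371/10000 ≈ 0.937100
step 3 [3y] zero: DF = P = 9203/10000 ≈ 0.920300
step 4 [4y] swap r/1=1145/37256: DF=(1 − 1145/37256·(0.982700+0.937100+0.920300))/(1+1145/37256) = 1771/2000 ≈ 0.885500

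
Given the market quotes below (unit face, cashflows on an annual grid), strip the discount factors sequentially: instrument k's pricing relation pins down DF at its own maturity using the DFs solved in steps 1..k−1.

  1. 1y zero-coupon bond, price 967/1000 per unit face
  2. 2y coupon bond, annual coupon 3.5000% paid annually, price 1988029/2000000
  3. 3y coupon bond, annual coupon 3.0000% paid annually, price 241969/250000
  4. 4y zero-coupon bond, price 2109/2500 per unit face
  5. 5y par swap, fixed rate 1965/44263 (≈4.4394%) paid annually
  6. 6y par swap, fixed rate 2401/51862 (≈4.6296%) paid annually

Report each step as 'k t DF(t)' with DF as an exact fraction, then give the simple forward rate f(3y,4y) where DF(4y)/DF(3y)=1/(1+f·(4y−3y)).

1 1 967/1000
2 2 9277/10000
3 3 1769/2000
4 4 2109/2500
5 5 1607/2000
6 6 7599/10000
f(3y,4y) = ((1769/2000)/(2109/2500) − 1)/(1) = 409/8436 ≈ 4.8483%

step 1 [1y] zero: DF = P = 967/1000 ≈ 0.967000
step 2 [2y] bond c/1=7/200: DF=(1988029/2000000 − 7/200·(0.967000))/(1+7/200) = 9277/10000 ≈ 0.927700
step 3 [3y] bond c/1=3/100: DF=(241969/250000 − 3/100·(0.967000+0.927700))/(1+3/100) = 1769/2000 ≈ 0.884500
step 4 [4y] zero: DF = P = 2109/2500 ≈ 0.843600
step 5 [5y] swap r/1=1965/44263: DF=(1 − 1965/44263·(0.967000+0.927700+0.884500+0.843600))/(1+1965/44263) = 1607/2000 ≈ 0.803500
step 6 [6y] swap r/1=2401/51862: DF=(1 − 2401/51862·(0.967000+0.927700+0.884500+0.843600+0.803500))/(1+2401/51862) = 7599/10000 ≈ 0.759900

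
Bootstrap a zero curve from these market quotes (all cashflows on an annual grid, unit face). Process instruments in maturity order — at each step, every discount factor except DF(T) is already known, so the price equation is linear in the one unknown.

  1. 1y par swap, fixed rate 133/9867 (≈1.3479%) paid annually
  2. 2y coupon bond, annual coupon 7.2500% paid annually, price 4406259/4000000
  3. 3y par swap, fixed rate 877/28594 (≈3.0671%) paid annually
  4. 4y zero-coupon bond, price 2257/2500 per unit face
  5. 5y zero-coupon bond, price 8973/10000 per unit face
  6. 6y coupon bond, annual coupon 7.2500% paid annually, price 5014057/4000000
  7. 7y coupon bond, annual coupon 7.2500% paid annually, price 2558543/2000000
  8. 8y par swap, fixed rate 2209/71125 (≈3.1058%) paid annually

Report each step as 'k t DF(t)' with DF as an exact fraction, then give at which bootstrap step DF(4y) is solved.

step 1 [1y] swap r/1=133/9867: DF=(1 − 133/9867·(0))/(1+133/9867) = 9867/10000 ≈ 0.986700
step 2 [2y] bond c/1=29/400: DF=(4406259/4000000 − 29/400·(0.986700))/(1+29/400) = 2401/2500 ≈ 0.960400
step 3 [3y] swap r/1=877/28594: DF=(1 − 877/28594·(0.986700+0.960400))/(1+877/28594) = 9123/10000 ≈ 0.912300
step 4 [4y] zero: DF = P = 2257/2500 ≈ 0.902800
step 5 [5y] zero: DF = P = 8973/10000 ≈ 0.897300
step 6 [6y] bond c/1=29/400: DF=(5014057/4000000 − 29/400·(0.986700+0.960400+0.912300+0.902800+0.897300))/(1+29/400) = 4269/5000 ≈ 0.853800
step 7 [7y] bond c/1=29/400: DF=(2558543/2000000 − 29/400·(0.986700+0.960400+0.912300+0.902800+0.897300+0.853800))/(1+29/400) = 8201/10000 ≈ 0.820100
step 8 [8y] swap r/1=2209/71125: DF=(1 − 2209/71125·(0.986700+0.960400+0.912300+0.902800+0.897300+0.853800+0.820100))/(1+2209/71125) = 7791/10000 ≈ 0.779100

1 1 9867/10000
2 2 2401/2500
3 3 9123/10000
4 4 2257/2500
5 5 8973/10000
6 6 4269/5000
7 7 8201/10000
8 8 7791/10000
DF(4y) is solved at step 4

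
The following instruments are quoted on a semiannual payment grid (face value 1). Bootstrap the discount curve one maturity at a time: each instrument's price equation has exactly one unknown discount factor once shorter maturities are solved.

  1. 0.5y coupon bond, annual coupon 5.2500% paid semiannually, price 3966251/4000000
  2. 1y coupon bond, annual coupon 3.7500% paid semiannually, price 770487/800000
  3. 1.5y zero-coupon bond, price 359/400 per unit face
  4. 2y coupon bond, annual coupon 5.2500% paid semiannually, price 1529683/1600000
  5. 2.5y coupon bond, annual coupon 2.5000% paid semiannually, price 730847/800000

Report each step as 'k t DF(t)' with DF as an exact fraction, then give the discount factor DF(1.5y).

1 1/2 4831/5000
2 1 2319/2500
3 3/2 359/400
4 2 4301/5000
5 5/2 2143/2500
DF(1.5y) = 359/400 ≈ 0.897500

step 1 [0.5y] bond c/2=21/800: DF=(3966251/4000000 − 21/800·(0))/(1+21/800) = 4831/5000 ≈ 0.966200
step 2 [1y] bond c/2=3/160: DF=(770487/800000 − 3/160·(0.966200))/(1+3/160) = 2319/2500 ≈ 0.927600
step 3 [1.5y] zero: DF = P = 359/400 ≈ 0.897500
step 4 [2y] bond c/2=21/800: DF=(1529683/1600000 − 21/800·(0.966200+0.927600+0.897500))/(1+21/800) = 4301/5000 ≈ 0.860200
step 5 [2.5y] bond c/2=1/80: DF=(730847/800000 − 1/80·(0.966200+0.927600+0.897500+0.860200))/(1+1/80) = 2143/2500 ≈ 0.857200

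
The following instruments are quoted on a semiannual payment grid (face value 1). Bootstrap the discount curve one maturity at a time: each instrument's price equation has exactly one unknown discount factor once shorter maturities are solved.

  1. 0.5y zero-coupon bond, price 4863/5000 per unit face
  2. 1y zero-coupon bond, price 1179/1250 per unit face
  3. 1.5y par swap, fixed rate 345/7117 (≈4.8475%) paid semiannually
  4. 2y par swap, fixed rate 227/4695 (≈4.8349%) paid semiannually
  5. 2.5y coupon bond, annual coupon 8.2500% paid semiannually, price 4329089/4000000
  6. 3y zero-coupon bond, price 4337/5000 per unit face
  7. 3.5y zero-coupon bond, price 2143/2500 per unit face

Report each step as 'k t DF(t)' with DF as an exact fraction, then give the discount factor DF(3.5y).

1 1/2 4863/5000
2 1 1179/1250
3 3/2 931/1000
4 2 2273/2500
5 5/2 4453/5000
6 3 4337/5000
7 7/2 2143/2500
DF(3.5y) = 2143/2500 ≈ 0.857200

step 1 [0.5y] zero: DF = P = 4863/5000 ≈ 0.972600
step 2 [1y] zero: DF = P = 1179/1250 ≈ 0.943200
step 3 [1.5y] swap r/2=345/14234: DF=(1 − 345/14234·(0.972600+0.943200))/(1+345/14234) = 931/1000 ≈ 0.931000
step 4 [2y] swap r/2=227/9390: DF=(1 − 227/9390·(0.972600+0.943200+0.931000))/(1+227/9390) = 2273/2500 ≈ 0.909200
step 5 [2.5y] bond c/2=33/800: DF=(4329089/4000000 − 33/800·(0.972600+0.943200+0.931000+0.909200))/(1+33/800) = 4453/5000 ≈ 0.890600
step 6 [3y] zero: DF = P = 4337/5000 ≈ 0.867400
step 7 [3.5y] zero: DF = P = 2143/2500 ≈ 0.857200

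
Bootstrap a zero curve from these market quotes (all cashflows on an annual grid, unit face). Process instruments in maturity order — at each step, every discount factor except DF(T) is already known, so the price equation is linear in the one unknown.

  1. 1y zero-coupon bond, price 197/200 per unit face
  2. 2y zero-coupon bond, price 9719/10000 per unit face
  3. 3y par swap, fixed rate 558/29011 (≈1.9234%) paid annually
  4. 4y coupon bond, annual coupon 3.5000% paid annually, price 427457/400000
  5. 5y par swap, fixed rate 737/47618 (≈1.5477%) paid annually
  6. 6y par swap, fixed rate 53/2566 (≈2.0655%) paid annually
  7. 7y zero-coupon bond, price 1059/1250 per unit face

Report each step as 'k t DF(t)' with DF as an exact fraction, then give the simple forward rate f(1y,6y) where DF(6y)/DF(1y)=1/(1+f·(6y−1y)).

step 1 [1y] zero: DF = P = 197/200 ≈ 0.985000
step 2 [2y] zero: DF = P = 9719/10000 ≈ 0.971900
step 3 [3y] swap r/1=558/29011: DF=(1 − 558/29011·(0.985000+0.971900))/(1+558/29011) = 4721/5000 ≈ 0.944200
step 4 [4y] bond c/1=7/200: DF=(427457/400000 − 7/200·(0.985000+0.971900+0.944200))/(1+7/200) = 584/625 ≈ 0.934400
step 5 [5y] swap r/1=737/47618: DF=(1 − 737/47618·(0.985000+0.971900+0.944200+0.934400))/(1+737/47618) = 9263/10000 ≈ 0.926300
step 6 [6y] swap r/1=53/2566: DF=(1 − 53/2566·(0.985000+0.971900+0.944200+0.934400+0.926300))/(1+53/2566) = 4417/5000 ≈ 0.883400
step 7 [7y] zero: DF = P = 1059/1250 ≈ 0.847200

1 1 197/200
2 2 9719/10000
3 3 4721/5000
4 4 584/625
5 5 9263/10000
6 6 4417/5000
7 7 1059/1250
f(1y,6y) = ((197/200)/(4417/5000) − 1)/(5) = 508/22085 ≈ 2.3002%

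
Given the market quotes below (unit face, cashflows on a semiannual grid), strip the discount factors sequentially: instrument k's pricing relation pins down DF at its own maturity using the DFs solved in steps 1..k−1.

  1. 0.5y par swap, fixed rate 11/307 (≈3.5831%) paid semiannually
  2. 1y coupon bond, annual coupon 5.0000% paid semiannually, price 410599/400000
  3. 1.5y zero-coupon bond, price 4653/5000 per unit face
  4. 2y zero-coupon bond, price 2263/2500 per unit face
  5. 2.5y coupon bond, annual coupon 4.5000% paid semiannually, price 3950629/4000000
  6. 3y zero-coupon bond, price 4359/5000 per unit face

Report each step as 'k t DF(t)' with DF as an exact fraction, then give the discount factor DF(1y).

step 1 [0.5y] swap r/2=11/614: DF=(1 − 11/614·(0))/(1+11/614) = 614/625 ≈ 0.982400
step 2 [1y] bond c/2=1/40: DF=(410599/400000 − 1/40·(0.982400))/(1+1/40) = 391/400 ≈ 0.977500
step 3 [1.5y] zero: DF = P = 4653/5000 ≈ 0.930600
step 4 [2y] zero: DF = P = 2263/2500 ≈ 0.905200
step 5 [2.5y] bond c/2=9/400: DF=(3950629/4000000 − 9/400·(0.982400+0.977500+0.930600+0.905200))/(1+9/400) = 1103/1250 ≈ 0.882400
step 6 [3y] zero: DF = P = 4359/5000 ≈ 0.871800

1 1/2 614/625
2 1 391/400
3 3/2 4653/5000
4 2 2263/2500
5 5/2 1103/1250
6 3 4359/5000
DF(1y) = 391/400 ≈ 0.977500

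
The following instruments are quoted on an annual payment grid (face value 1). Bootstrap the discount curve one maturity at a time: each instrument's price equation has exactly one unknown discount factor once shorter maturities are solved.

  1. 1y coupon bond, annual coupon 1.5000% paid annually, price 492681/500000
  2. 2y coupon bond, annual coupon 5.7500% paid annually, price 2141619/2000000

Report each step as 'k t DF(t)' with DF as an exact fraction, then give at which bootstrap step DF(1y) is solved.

step 1 [1y] bond c/1=3/200: DF=(492681/500000 − 3/200·(0))/(1+3/200) = 2427/2500 ≈ 0.970800
step 2 [2y] bond c/1=23/400: DF=(2141619/2000000 − 23/400·(0.970800))/(1+23/400) = 4799/5000 ≈ 0.959800

1 1 2427/2500
2 2 4799/5000
DF(1y) is solved at step 1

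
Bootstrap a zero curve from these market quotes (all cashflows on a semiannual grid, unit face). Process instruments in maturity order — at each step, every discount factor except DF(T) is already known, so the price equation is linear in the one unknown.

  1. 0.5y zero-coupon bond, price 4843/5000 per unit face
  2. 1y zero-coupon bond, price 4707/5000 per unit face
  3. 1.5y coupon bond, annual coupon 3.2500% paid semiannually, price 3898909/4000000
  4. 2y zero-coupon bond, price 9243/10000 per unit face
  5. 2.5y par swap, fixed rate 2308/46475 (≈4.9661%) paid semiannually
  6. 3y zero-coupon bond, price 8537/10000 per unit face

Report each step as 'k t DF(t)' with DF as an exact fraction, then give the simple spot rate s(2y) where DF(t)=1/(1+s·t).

step 1 [0.5y] zero: DF = P = 4843/5000 ≈ 0.968600
step 2 [1y] zero: DF = P = 4707/5000 ≈ 0.941400
step 3 [1.5y] bond c/2=13/800: DF=(3898909/4000000 − 13/800·(0.968600+0.941400))/(1+13/800) = 4643/5000 ≈ 0.928600
step 4 [2y] zero: DF = P = 9243/10000 ≈ 0.924300
step 5 [2.5y] swap r/2=1154/46475: DF=(1 − 1154/46475·(0.968600+0.941400+0.928600+0.924300))/(1+1154/46475) = 4423/5000 ≈ 0.884600
step 6 [3y] zero: DF = P = 8537/10000 ≈ 0.853700

1 1/2 4843/5000
2 1 4707/5000
3 3/2 4643/5000
4 2 9243/10000
5 5/2 4423/5000
6 3 8537/10000
s(2y) = (1/(9243/10000) − 1)/(2) = 757/18486 ≈ 4.0950%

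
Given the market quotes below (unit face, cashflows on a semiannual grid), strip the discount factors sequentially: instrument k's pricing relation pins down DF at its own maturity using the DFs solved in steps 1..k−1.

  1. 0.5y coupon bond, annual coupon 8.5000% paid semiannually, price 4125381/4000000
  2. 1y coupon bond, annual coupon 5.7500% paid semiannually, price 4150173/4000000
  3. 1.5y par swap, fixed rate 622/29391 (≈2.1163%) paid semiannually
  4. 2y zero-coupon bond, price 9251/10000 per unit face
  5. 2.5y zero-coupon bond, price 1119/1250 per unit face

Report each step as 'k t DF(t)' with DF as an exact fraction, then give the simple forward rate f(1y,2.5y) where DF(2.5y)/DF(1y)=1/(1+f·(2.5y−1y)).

1 1/2 9893/10000
2 1 9809/10000
3 3/2 9689/10000
4 2 9251/10000
5 5/2 1119/1250
f(1y,2.5y) = ((9809/10000)/(1119/1250) − 1)/(3/2) = 857/13428 ≈ 6.3822%

step 1 [0.5y] bond c/2=17/400: DF=(4125381/4000000 − 17/400·(0))/(1+17/400) = 9893/10000 ≈ 0.989300
step 2 [1y] bond c/2=23/800: DF=(4150173/4000000 − 23/800·(0.989300))/(1+23/800) = 9809/10000 ≈ 0.980900
step 3 [1.5y] swap r/2=311/29391: DF=(1 − 311/29391·(0.989300+0.980900))/(1+311/29391) = 9689/10000 ≈ 0.968900
step 4 [2y] zero: DF = P = 9251/10000 ≈ 0.925100
step 5 [2.5y] zero: DF = P = 1119/1250 ≈ 0.895200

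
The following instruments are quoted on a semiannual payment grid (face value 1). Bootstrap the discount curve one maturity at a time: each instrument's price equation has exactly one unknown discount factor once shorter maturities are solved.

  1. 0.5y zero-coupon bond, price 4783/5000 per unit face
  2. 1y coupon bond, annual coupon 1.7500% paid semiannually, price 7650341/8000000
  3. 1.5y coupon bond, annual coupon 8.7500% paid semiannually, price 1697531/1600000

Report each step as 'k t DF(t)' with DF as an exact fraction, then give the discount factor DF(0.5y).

1 1/2 4783/5000
2 1 9397/10000
3 3/2 937/1000
DF(0.5y) = 4783/5000 ≈ 0.956600

step 1 [0.5y] zero: DF = P = 4783/5000 ≈ 0.956600
step 2 [1y] bond c/2=7/800: DF=(7650341/8000000 − 7/800·(0.956600))/(1+7/800) = 9397/10000 ≈ 0.939700
step 3 [1.5y] bond c/2=7/160: DF=(1697531/1600000 − 7/160·(0.956600+0.939700))/(1+7/160) = 937/1000 ≈ 0.937000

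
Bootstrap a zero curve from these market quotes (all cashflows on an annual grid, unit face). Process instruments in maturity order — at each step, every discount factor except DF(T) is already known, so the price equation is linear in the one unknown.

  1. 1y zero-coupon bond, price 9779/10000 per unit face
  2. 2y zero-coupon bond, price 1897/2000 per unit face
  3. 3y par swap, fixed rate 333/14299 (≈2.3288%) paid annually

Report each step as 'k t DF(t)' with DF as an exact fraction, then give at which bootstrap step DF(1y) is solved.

step 1 [1y] zero: DF = P = 9779/10000 ≈ 0.977900
step 2 [2y] zero: DF = P = 1897/2000 ≈ 0.948500
step 3 [3y] swap r/1=333/14299: DF=(1 − 333/14299·(0.977900+0.948500))/(1+333/14299) = 4667/5000 ≈ 0.933400

1 1 9779/10000
2 2 1897/2000
3 3 4667/5000
DF(1y) is solved at step 1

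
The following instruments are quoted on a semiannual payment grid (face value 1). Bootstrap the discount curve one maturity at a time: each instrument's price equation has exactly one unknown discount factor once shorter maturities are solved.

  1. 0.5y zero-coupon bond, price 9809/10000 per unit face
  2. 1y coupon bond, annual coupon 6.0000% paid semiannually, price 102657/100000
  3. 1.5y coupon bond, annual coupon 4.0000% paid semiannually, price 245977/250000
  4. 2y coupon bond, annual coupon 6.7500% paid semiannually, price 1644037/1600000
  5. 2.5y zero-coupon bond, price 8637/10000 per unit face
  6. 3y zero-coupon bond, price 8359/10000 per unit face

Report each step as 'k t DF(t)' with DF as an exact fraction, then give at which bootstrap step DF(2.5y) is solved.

1 1/2 9809/10000
2 1 9681/10000
3 3/2 579/625
4 2 9001/10000
5 5/2 8637/10000
6 3 8359/10000
DF(2.5y) is solved at step 5

step 1 [0.5y] zero: DF = P = 9809/10000 ≈ 0.980900
step 2 [1y] bond c/2=3/100: DF=(102657/100000 − 3/100·(0.980900))/(1+3/100) = 9681/10000 ≈ 0.968100
step 3 [1.5y] bond c/2=1/50: DF=(245977/250000 − 1/50·(0.980900+0.968100))/(1+1/50) = 579/625 ≈ 0.926400
step 4 [2y] bond c/2=27/800: DF=(1644037/1600000 − 27/800·(0.980900+0.968100+0.926400))/(1+27/800) = 9001/10000 ≈ 0.900100
step 5 [2.5y] zero: DF = P = 8637/10000 ≈ 0.863700
step 6 [3y] zero: DF = P = 8359/10000 ≈ 0.835900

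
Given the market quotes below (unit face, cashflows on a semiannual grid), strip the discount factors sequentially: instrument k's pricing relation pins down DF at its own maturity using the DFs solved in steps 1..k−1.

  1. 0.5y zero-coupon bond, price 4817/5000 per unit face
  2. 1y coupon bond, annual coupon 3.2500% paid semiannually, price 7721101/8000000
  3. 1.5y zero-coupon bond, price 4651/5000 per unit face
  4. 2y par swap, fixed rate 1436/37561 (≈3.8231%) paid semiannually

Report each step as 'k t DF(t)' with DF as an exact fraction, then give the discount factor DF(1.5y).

step 1 [0.5y] zero: DF = P = 4817/5000 ≈ 0.963400
step 2 [1y] bond c/2=13/800: DF=(7721101/8000000 − 13/800·(0.963400))/(1+13/800) = 9343/10000 ≈ 0.934300
step 3 [1.5y] zero: DF = P = 4651/5000 ≈ 0.930200
step 4 [2y] swap r/2=718/37561: DF=(1 − 718/37561·(0.963400+0.934300+0.930200))/(1+718/37561) = 4641/5000 ≈ 0.928200

1 1/2 4817/5000
2 1 9343/10000
3 3/2 4651/5000
4 2 4641/5000
DF(1.5y) = 4651/5000 ≈ 0.930200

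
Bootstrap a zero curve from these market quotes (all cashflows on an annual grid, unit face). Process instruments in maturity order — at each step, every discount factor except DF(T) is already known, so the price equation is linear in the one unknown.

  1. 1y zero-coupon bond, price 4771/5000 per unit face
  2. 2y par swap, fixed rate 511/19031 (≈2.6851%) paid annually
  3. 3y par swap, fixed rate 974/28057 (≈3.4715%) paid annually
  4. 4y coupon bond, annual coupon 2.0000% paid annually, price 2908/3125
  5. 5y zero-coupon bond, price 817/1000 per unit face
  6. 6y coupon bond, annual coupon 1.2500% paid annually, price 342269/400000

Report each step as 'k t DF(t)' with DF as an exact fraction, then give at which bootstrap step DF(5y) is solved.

step 1 [1y] zero: DF = P = 4771/5000 ≈ 0.954200
step 2 [2y] swap r/1=511/19031: DF=(1 − 511/19031·(0.954200))/(1+511/19031) = 9489/10000 ≈ 0.948900
step 3 [3y] swap r/1=974/28057: DF=(1 − 974/28057·(0.954200+0.948900))/(1+974/28057) = 4513/5000 ≈ 0.902600
step 4 [4y] bond c/1=1/50: DF=(2908/3125 − 1/50·(0.954200+0.948900+0.902600))/(1+1/50) = 8573/10000 ≈ 0.857300
step 5 [5y] zero: DF = P = 817/1000 ≈ 0.817000
step 6 [6y] bond c/1=1/80: DF=(342269/400000 − 1/80·(0.954200+0.948900+0.902600+0.857300+0.817000))/(1+1/80) = 3949/5000 ≈ 0.789800

1 1 4771/5000
2 2 9489/10000
3 3 4513/5000
4 4 8573/10000
5 5 817/1000
6 6 3949/5000
DF(5y) is solved at step 5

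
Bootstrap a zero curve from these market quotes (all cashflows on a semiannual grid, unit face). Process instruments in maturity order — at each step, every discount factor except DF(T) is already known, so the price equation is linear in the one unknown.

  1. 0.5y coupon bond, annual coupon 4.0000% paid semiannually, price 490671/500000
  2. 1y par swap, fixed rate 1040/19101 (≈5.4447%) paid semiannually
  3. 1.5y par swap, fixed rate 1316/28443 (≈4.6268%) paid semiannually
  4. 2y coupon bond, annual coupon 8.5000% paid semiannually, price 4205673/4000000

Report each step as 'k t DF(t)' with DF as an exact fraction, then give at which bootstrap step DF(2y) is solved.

1 1/2 9621/10000
2 1 237/250
3 3/2 4671/5000
4 2 4463/5000
DF(2y) is solved at step 4

step 1 [0.5y] bond c/2=1/50: DF=(490671/500000 − 1/50·(0))/(1+1/50) = 9621/10000 ≈ 0.962100
step 2 [1y] swap r/2=520/19101: DF=(1 − 520/19101·(0.962100))/(1+520/19101) = 237/250 ≈ 0.948000
step 3 [1.5y] swap r/2=658/28443: DF=(1 − 658/28443·(0.962100+0.948000))/(1+658/28443) = 4671/5000 ≈ 0.934200
step 4 [2y] bond c/2=17/400: DF=(4205673/4000000 − 17/400·(0.962100+0.948000+0.934200))/(1+17/400) = 4463/5000 ≈ 0.892600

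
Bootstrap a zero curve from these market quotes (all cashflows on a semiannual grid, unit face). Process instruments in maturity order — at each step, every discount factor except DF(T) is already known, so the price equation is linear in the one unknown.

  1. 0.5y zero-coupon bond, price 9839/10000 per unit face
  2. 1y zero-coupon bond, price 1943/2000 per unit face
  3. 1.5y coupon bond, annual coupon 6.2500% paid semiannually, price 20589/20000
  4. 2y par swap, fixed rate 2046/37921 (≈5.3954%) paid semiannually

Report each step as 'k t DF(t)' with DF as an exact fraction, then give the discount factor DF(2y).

1 1/2 9839/10000
2 1 1943/2000
3 3/2 939/1000
4 2 8977/10000
DF(2y) = 8977/10000 ≈ 0.897700

step 1 [0.5y] zero: DF = P = 9839/10000 ≈ 0.983900
step 2 [1y] zero: DF = P = 1943/2000 ≈ 0.971500
step 3 [1.5y] bond c/2=1/32: DF=(20589/20000 − 1/32·(0.983900+0.971500))/(1+1/32) = 939/1000 ≈ 0.939000
step 4 [2y] swap r/2=1023/37921: DF=(1 − 1023/37921·(0.983900+0.971500+0.939000))/(1+1023/37921) = 8977/10000 ≈ 0.897700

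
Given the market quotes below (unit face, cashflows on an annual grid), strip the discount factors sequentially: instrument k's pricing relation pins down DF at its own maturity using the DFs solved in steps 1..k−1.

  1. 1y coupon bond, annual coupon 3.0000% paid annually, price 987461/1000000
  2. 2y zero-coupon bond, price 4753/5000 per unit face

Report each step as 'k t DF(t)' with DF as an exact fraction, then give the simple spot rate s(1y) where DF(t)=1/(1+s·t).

1 1 9587/10000
2 2 4753/5000
s(1y) = (1/(9587/10000) − 1)/(1) = 413/9587 ≈ 4.3079%

step 1 [1y] bond c/1=3/100: DF=(987461/1000000 − 3/100·(0))/(1+3/100) = 9587/10000 ≈ 0.958700
step 2 [2y] zero: DF = P = 4753/5000 ≈ 0.950600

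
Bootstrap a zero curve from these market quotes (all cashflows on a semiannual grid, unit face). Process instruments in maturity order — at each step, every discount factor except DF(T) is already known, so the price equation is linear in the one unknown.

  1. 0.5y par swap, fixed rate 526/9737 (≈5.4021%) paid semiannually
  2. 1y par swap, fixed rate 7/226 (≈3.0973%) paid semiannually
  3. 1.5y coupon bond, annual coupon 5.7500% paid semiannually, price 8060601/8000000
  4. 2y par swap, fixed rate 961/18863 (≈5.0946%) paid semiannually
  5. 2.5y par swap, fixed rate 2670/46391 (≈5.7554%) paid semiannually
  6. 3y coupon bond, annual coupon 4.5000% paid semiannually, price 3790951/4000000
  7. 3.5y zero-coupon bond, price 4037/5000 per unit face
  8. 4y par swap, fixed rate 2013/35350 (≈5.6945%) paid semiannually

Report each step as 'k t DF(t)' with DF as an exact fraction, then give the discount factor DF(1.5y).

step 1 [0.5y] swap r/2=263/9737: DF=(1 − 263/9737·(0))/(1+263/9737) = 9737/10000 ≈ 0.973700
step 2 [1y] swap r/2=7/452: DF=(1 − 7/452·(0.973700))/(1+7/452) = 9699/10000 ≈ 0.969900
step 3 [1.5y] bond c/2=23/800: DF=(8060601/8000000 − 23/800·(0.973700+0.969900))/(1+23/800) = 9251/10000 ≈ 0.925100
step 4 [2y] swap r/2=961/37726: DF=(1 − 961/37726·(0.973700+0.969900+0.925100))/(1+961/37726) = 9039/10000 ≈ 0.903900
step 5 [2.5y] swap r/2=1335/46391: DF=(1 − 1335/46391·(0.973700+0.969900+0.925100+0.903900))/(1+1335/46391) = 1733/2000 ≈ 0.866500
step 6 [3y] bond c/2=9/400: DF=(3790951/4000000 − 9/400·(0.973700+0.969900+0.925100+0.903900+0.866500))/(1+9/400) = 1031/1250 ≈ 0.824800
step 7 [3.5y] zero: DF = P = 4037/5000 ≈ 0.807400
step 8 [4y] swap r/2=2013/70700: DF=(1 − 2013/70700·(0.973700+0.969900+0.925100+0.903900+0.866500+0.824800+0.807400))/(1+2013/70700) = 7987/10000 ≈ 0.798700

1 1/2 9737/10000
2 1 9699/10000
3 3/2 9251/10000
4 2 9039/10000
5 5/2 1733/2000
6 3 1031/1250
7 7/2 4037/5000
8 4 7987/10000
DF(1.5y) = 9251/10000 ≈ 0.925100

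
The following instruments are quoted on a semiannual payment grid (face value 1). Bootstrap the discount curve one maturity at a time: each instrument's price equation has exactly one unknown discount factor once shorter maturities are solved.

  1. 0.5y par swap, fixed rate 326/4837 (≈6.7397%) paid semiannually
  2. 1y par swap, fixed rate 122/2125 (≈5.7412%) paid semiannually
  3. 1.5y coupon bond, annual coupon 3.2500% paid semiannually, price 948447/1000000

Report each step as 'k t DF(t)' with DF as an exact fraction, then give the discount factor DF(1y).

step 1 [0.5y] swap r/2=163/4837: DF=(1 − 163/4837·(0))/(1+163/4837) = 4837/5000 ≈ 0.967400
step 2 [1y] swap r/2=61/2125: DF=(1 − 61/2125·(0.967400))/(1+61/2125) = 9451/10000 ≈ 0.945100
step 3 [1.5y] bond c/2=13/800: DF=(948447/1000000 − 13/800·(0.967400+0.945100))/(1+13/800) = 9027/10000 ≈ 0.902700

1 1/2 4837/5000
2 1 9451/10000
3 3/2 9027/10000
DF(1y) = 9451/10000 ≈ 0.945100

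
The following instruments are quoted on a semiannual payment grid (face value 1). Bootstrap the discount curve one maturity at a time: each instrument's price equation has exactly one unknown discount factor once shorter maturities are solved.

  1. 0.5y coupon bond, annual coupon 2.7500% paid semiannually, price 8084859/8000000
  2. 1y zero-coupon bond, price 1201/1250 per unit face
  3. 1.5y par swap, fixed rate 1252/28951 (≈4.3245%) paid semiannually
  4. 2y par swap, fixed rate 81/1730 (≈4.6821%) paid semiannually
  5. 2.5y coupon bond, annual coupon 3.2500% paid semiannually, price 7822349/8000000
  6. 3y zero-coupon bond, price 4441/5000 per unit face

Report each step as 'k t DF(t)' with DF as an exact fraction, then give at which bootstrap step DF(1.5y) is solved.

step 1 [0.5y] bond c/2=11/800: DF=(8084859/8000000 − 11/800·(0))/(1+11/800) = 9969/10000 ≈ 0.996900
step 2 [1y] zero: DF = P = 1201/1250 ≈ 0.960800
step 3 [1.5y] swap r/2=626/28951: DF=(1 − 626/28951·(0.996900+0.960800))/(1+626/28951) = 4687/5000 ≈ 0.937400
step 4 [2y] swap r/2=81/3460: DF=(1 − 81/3460·(0.996900+0.960800+0.937400))/(1+81/3460) = 9109/10000 ≈ 0.910900
step 5 [2.5y] bond c/2=13/800: DF=(7822349/8000000 − 13/800·(0.996900+0.960800+0.937400+0.910900))/(1+13/800) = 9013/10000 ≈ 0.901300
step 6 [3y] zero: DF = P = 4441/5000 ≈ 0.888200

1 1/2 9969/10000
2 1 1201/1250
3 3/2 4687/5000
4 2 9109/10000
5 5/2 9013/10000
6 3 4441/5000
DF(1.5y) is solved at step 3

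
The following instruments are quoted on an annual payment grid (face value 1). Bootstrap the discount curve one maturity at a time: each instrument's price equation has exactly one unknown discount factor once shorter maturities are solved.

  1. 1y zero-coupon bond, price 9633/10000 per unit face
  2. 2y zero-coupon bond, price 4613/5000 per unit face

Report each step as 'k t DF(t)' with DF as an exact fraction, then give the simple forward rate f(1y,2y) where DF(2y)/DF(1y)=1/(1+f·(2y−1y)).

1 1 9633/10000
2 2 4613/5000
f(1y,2y) = ((9633/10000)/(4613/5000) − 1)/(1) = 407/9226 ≈ 4.4114%

step 1 [1y] zero: DF = P = 9633/10000 ≈ 0.963300
step 2 [2y] zero: DF = P = 4613/5000 ≈ 0.922600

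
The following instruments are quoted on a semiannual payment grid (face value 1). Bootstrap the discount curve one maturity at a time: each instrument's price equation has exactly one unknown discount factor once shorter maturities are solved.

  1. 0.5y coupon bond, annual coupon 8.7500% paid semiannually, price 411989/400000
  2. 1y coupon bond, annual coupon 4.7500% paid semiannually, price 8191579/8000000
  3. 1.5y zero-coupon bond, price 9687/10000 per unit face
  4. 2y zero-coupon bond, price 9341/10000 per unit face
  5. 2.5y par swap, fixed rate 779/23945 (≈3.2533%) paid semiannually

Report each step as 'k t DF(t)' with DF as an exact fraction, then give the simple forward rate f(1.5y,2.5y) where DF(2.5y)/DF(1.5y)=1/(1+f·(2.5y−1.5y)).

1 1/2 2467/2500
2 1 9773/10000
3 3/2 9687/10000
4 2 9341/10000
5 5/2 9221/10000
f(1.5y,2.5y) = ((9687/10000)/(9221/10000) − 1)/(1) = 466/9221 ≈ 5.0537%

step 1 [0.5y] bond c/2=7/160: DF=(411989/400000 − 7/160·(0))/(1+7/160) = 2467/2500 ≈ 0.986800
step 2 [1y] bond c/2=19/800: DF=(8191579/8000000 − 19/800·(0.986800))/(1+19/800) = 9773/10000 ≈ 0.977300
step 3 [1.5y] zero: DF = P = 9687/10000 ≈ 0.968700
step 4 [2y] zero: DF = P = 9341/10000 ≈ 0.934100
step 5 [2.5y] swap r/2=779/47890: DF=(1 − 779/47890·(0.986800+0.977300+0.968700+0.934100))/(1+779/47890) = 9221/10000 ≈ 0.922100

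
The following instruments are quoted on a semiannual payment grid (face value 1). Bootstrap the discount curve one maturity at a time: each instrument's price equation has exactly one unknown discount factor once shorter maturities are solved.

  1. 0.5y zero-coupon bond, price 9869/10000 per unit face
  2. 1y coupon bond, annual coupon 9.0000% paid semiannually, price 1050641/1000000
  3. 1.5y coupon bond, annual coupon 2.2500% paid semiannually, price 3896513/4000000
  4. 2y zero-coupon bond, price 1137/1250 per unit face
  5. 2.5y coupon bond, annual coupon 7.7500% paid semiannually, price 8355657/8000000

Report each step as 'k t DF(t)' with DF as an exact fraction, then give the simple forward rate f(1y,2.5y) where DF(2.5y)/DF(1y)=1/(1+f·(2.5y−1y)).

step 1 [0.5y] zero: DF = P = 9869/10000 ≈ 0.986900
step 2 [1y] bond c/2=9/200: DF=(1050641/1000000 − 9/200·(0.986900))/(1+9/200) = 9629/10000 ≈ 0.962900
step 3 [1.5y] bond c/2=9/800: DF=(3896513/4000000 − 9/800·(0.986900+0.962900))/(1+9/800) = 1177/1250 ≈ 0.941600
step 4 [2y] zero: DF = P = 1137/1250 ≈ 0.909600
step 5 [2.5y] bond c/2=31/800: DF=(8355657/8000000 − 31/800·(0.986900+0.962900+0.941600+0.909600))/(1+31/800) = 8637/10000 ≈ 0.863700

1 1/2 9869/10000
2 1 9629/10000
3 3/2 1177/1250
4 2 1137/1250
5 5/2 8637/10000
f(1y,2.5y) = ((9629/10000)/(8637/10000) − 1)/(3/2) = 1984/25911 ≈ 7.6570%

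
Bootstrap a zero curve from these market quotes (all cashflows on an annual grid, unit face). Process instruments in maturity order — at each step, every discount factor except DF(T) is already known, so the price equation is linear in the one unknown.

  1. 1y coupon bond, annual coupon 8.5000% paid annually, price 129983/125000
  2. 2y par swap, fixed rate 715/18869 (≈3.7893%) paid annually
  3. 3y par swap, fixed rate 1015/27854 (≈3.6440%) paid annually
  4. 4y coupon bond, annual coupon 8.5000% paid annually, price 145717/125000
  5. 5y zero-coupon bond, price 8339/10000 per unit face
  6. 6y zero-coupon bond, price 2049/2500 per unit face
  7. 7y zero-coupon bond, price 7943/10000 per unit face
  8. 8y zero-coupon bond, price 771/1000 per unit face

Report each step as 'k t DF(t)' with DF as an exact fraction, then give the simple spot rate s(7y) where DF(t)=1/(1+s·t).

1 1 599/625
2 2 1857/2000
3 3 1797/2000
4 4 4281/5000
5 5 8339/10000
6 6 2049/2500
7 7 7943/10000
8 8 771/1000
s(7y) = (1/(7943/10000) − 1)/(7) = 2057/55601 ≈ 3.6996%

step 1 [1y] bond c/1=17/200: DF=(129983/125000 − 17/200·(0))/(1+17/200) = 599/625 ≈ 0.958400
step 2 [2y] swap r/1=715/18869: DF=(1 − 715/18869·(0.958400))/(1+715/18869) = 1857/2000 ≈ 0.928500
step 3 [3y] swap r/1=1015/27854: DF=(1 − 1015/27854·(0.958400+0.928500))/(1+1015/27854) = 1797/2000 ≈ 0.898500
step 4 [4y] bond c/1=17/200: DF=(145717/125000 − 17/200·(0.958400+0.928500+0.898500))/(1+17/200) = 4281/5000 ≈ 0.856200
step 5 [5y] zero: DF = P = 8339/10000 ≈ 0.833900
step 6 [6y] zero: DF = P = 2049/2500 ≈ 0.819600
step 7 [7y] zero: DF = P = 7943/10000 ≈ 0.794300
step 8 [8y] zero: DF = P = 771/1000 ≈ 0.771000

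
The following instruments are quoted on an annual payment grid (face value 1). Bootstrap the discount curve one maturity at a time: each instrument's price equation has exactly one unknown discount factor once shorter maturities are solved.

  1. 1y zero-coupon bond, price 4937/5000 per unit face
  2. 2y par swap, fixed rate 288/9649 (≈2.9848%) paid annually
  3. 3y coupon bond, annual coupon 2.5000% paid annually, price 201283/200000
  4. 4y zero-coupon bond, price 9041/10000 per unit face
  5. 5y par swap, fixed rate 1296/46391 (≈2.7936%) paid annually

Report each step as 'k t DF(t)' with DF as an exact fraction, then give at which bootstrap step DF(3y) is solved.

step 1 [1y] zero: DF = P = 4937/5000 ≈ 0.987400
step 2 [2y] swap r/1=288/9649: DF=(1 − 288/9649·(0.987400))/(1+288/9649) = 589/625 ≈ 0.942400
step 3 [3y] bond c/1=1/40: DF=(201283/200000 − 1/40·(0.987400+0.942400))/(1+1/40) = 2337/2500 ≈ 0.934800
step 4 [4y] zero: DF = P = 9041/10000 ≈ 0.904100
step 5 [5y] swap r/1=1296/46391: DF=(1 − 1296/46391·(0.987400+0.942400+0.934800+0.904100))/(1+1296/46391) = 544/625 ≈ 0.870400

1 1 4937/5000
2 2 589/625
3 3 2337/2500
4 4 9041/10000
5 5 544/625
DF(3y) is solved at step 3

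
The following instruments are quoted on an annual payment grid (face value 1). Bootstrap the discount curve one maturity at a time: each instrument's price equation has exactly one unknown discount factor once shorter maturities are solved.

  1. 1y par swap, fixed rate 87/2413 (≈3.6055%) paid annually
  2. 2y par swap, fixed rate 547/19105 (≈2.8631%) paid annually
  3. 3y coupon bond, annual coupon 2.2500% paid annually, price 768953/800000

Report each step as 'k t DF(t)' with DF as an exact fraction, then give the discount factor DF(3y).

1 1 2413/2500
2 2 9453/10000
3 3 449/500
DF(3y) = 449/500 ≈ 0.898000

step 1 [1y] swap r/1=87/2413: DF=(1 − 87/2413·(0))/(1+87/2413) = 2413/2500 ≈ 0.965200
step 2 [2y] swap r/1=547/19105: DF=(1 − 547/19105·(0.965200))/(1+547/19105) = 9453/10000 ≈ 0.945300
step 3 [3y] bond c/1=9/400: DF=(768953/800000 − 9/400·(0.965200+0.945300))/(1+9/400) = 449/500 ≈ 0.898000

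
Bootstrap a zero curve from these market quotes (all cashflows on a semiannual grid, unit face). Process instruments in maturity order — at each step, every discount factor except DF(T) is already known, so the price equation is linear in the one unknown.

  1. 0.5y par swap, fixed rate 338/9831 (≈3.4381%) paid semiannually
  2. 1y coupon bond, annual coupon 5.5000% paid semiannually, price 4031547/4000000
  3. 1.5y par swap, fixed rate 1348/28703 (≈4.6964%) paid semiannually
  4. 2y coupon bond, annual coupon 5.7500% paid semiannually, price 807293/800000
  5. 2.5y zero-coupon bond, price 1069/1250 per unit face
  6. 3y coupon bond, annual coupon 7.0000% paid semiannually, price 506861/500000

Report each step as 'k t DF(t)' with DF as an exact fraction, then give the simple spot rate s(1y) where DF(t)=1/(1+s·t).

step 1 [0.5y] swap r/2=169/9831: DF=(1 − 169/9831·(0))/(1+169/9831) = 9831/10000 ≈ 0.983100
step 2 [1y] bond c/2=11/400: DF=(4031547/4000000 − 11/400·(0.983100))/(1+11/400) = 4773/5000 ≈ 0.954600
step 3 [1.5y] swap r/2=674/28703: DF=(1 − 674/28703·(0.983100+0.954600))/(1+674/28703) = 4663/5000 ≈ 0.932600
step 4 [2y] bond c/2=23/800: DF=(807293/800000 − 23/800·(0.983100+0.954600+0.932600))/(1+23/800) = 9007/10000 ≈ 0.900700
step 5 [2.5y] zero: DF = P = 1069/1250 ≈ 0.855200
step 6 [3y] bond c/2=7/200: DF=(506861/500000 − 7/200·(0.983100+0.954600+0.932600+0.900700+0.855200))/(1+7/200) = 823/1000 ≈ 0.823000

1 1/2 9831/10000
2 1 4773/5000
3 3/2 4663/5000
4 2 9007/10000
5 5/2 1069/1250
6 3 823/1000
s(1y) = (1/(4773/5000) − 1)/(1) = 227/4773 ≈ 4.7559%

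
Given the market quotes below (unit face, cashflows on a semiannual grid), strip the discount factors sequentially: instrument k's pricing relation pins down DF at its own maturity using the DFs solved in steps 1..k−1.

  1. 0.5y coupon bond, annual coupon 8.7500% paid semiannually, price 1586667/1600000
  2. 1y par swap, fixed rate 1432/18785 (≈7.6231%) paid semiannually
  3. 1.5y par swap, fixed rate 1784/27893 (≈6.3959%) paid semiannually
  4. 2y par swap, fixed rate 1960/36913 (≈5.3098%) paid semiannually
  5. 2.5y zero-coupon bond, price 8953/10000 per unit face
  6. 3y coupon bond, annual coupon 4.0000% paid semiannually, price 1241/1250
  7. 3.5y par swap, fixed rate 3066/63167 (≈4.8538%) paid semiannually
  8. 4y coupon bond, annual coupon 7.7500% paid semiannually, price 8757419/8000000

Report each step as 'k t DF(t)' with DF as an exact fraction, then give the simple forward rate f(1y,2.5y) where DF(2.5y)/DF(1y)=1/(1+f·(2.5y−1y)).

step 1 [0.5y] bond c/2=7/160: DF=(1586667/1600000 − 7/160·(0))/(1+7/160) = 9501/10000 ≈ 0.950100
step 2 [1y] swap r/2=716/18785: DF=(1 − 716/18785·(0.950100))/(1+716/18785) = 2321/2500 ≈ 0.928400
step 3 [1.5y] swap r/2=892/27893: DF=(1 − 892/27893·(0.950100+0.928400))/(1+892/27893) = 2277/2500 ≈ 0.910800
step 4 [2y] swap r/2=980/36913: DF=(1 − 980/36913·(0.950100+0.928400+0.910800))/(1+980/36913) = 451/500 ≈ 0.902000
step 5 [2.5y] zero: DF = P = 8953/10000 ≈ 0.895300
step 6 [3y] bond c/2=1/50: DF=(1241/1250 − 1/50·(0.950100+0.928400+0.910800+0.902000+0.895300))/(1+1/50) = 4417/5000 ≈ 0.883400
step 7 [3.5y] swap r/2=1533/63167: DF=(1 − 1533/63167·(0.950100+0.928400+0.910800+0.902000+0.895300+0.883400))/(1+1533/63167) = 8467/10000 ≈ 0.846700
step 8 [4y] bond c/2=31/800: DF=(8757419/8000000 − 31/800·(0.950100+0.928400+0.910800+0.902000+0.895300+0.883400+0.846700))/(1+31/800) = 4091/5000 ≈ 0.818200

1 1/2 9501/10000
2 1 2321/2500
3 3/2 2277/2500
4 2 451/500
5 5/2 8953/10000
6 3 4417/5000
7 7/2 8467/10000
8 4 4091/5000
f(1y,2.5y) = ((2321/2500)/(8953/10000) − 1)/(3/2) = 662/26859 ≈ 2.4647%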